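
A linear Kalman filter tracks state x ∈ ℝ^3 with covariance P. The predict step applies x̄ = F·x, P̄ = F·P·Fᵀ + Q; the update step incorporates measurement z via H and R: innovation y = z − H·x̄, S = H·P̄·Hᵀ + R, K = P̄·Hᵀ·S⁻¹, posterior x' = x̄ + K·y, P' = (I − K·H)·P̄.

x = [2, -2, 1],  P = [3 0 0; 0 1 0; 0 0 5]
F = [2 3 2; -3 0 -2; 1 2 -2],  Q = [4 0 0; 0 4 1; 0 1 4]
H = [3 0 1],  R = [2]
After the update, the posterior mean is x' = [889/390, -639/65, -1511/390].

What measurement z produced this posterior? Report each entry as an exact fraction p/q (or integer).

z = [3]

x̄ = F·x = [0, -8, -4]
P̄ = F·P·Fᵀ + Q = [45 -38 -8; -38 51 12; -8 12 31]
S = H·P̄·Hᵀ + R = [390]
K = P̄·Hᵀ·S⁻¹ = [127/390; -17/65; 7/390]
x' − x̄ = [889/390, -119/65, 49/390] = K·y
y = (KᵀK)⁻¹·Kᵀ·(x' − x̄) = [7]
z = y + H·x̄ = [7] + [-4] = [3]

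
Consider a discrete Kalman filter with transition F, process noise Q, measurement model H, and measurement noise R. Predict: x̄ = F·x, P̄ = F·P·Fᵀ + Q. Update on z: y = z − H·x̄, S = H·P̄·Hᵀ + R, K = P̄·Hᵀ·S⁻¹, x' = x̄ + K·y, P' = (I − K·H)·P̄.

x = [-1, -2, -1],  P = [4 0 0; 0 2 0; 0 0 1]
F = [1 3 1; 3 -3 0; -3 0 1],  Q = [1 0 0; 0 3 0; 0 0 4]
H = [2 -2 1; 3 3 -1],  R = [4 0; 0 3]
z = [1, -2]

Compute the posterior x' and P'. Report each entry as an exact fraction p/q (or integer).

x' = [-56054/304699, -180132/304699, -48805/304699]
P' = [115604/304699 -116583/304699 -166962/304699; -116583/304699 378498/304699 701586/304699; -166962/304699 701586/304699 1768764/304699]

x̄ = F·x = [-8, 3, 2]
P̄ = F·P·Fᵀ + Q = [24 -6 -11; -6 57 -36; -11 -36 41]
y = z − H·x̄ = [21, 15]
S = H·P̄·Hᵀ + R = [517 -430; -430 947]
K = P̄·Hᵀ·S⁻¹ = [74353/304699 54675/304699; -72144/304699 28053/304699; 7917/304699 -54964/304699]
x' = x̄ + K·y = [-56054/304699, -180132/304699, -48805/304699]
P' = (I − K·H)·P̄ = [115604/304699 -116583/304699 -166962/304699; -116583/304699 378498/304699 701586/304699; -166962/304699 701586/304699 1768764/304699]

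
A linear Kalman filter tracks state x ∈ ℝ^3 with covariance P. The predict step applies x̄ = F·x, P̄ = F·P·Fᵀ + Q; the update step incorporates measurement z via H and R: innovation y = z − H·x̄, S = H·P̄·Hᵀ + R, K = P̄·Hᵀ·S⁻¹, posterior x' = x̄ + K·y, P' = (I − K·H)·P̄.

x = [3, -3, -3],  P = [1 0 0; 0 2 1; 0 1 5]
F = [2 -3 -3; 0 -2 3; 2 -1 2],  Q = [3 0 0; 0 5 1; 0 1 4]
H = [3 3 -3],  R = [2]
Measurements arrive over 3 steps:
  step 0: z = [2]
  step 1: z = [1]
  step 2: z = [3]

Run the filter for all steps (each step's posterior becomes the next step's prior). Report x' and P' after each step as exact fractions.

step 0: x̄ = F·x = [24, -3, 3]
step 0: P̄ = F·P·Fᵀ + Q = [88 -36 -23; -36 46 28; -23 28 26]
step 0: y = z − H·x̄ = [-52]
step 0: S = H·P̄·Hᵀ + R = [704]
step 0: K = P̄·Hᵀ·S⁻¹ = [225/704; -27/352; -63/704]
step 0: x' = x̄ + K·y = [1299/176, 87/88, 1347/176]
step 0: P' = (I − K·H)·P̄ = [11327/704 -6597/352 -2017/704; -6597/352 7367/176 8155/352; -2017/704 8155/352 14335/704]
step 1: x̄ = F·x = [-1965/176, 3693/176, 2559/88]
step 1: P̄ = F·P·Fᵀ + Q = [917759/704 39537/704 54179/352; 39537/704 54687/704 36077/352; 54179/352 36077/352 26583/176]
step 1: y = z − H·x̄ = [5173/88]
step 1: S = H·P̄·Hᵀ + R = [1793215/176]
step 1: K = P̄·Hᵀ·S⁻¹ = [1273407/3586430; 6621/717286; 11127/358643]
step 1: x' = x̄ + K·y = [34814397/3586430, 15439989/717286, 11083266/358643]
step 1: P' = (I − K·H)·P̄ = [34337809/1793215 16330797/717286 29896133/717286; 16330797/717286 27548184/358643 71422751/717286; 29896133/717286 71422751/717286 50652024/358643]
step 2: x̄ = F·x = [-494469021/3586430, 17809809/358643, 214094169/3586430]
step 2: P̄ = F·P·Fᵀ + Q = [5488956136/1793215 -681372867/717286 -3961507923/3586430; -681372867/717286 139317661/358643 332828663/717286; -3961507923/3586430 332828663/717286 1015692676/1793215]
step 2: y = z − H·x̄ = [5524671/12367]
step 2: S = H·P̄·Hᵀ + R = [378132572/12367]
step 2: K = P̄·Hᵀ·S⁻¹ = [59651151/189066286; -9511632/94533143; -11195043/94533143]
step 2: x' = x̄ + K·y = [42106898013/13707305735, 12913943097/2741461147, 186205641291/27414611470]
step 2: P' = (I − K·H)·P̄ = [237778124009/13707305735 113506731093/5482922294 1037323625553/27414611470; 113506731093/5482922294 216340563317/2741461147 546555640831/5482922294; 1037323625553/27414611470 546555640831/5482922294 1886133102344/13707305735]

step 0: x' = [1299/176, 87/88, 1347/176], P' = [11327/704 -6597/352 -2017/704; -6597/352 7367/176 8155/352; -2017/704 8155/352 14335/704]
step 1: x' = [34814397/3586430, 15439989/717286, 11083266/358643], P' = [34337809/1793215 16330797/717286 29896133/717286; 16330797/717286 27548184/358643 71422751/717286; 29896133/717286 71422751/717286 50652024/358643]
step 2: x' = [42106898013/13707305735, 12913943097/2741461147, 186205641291/27414611470], P' = [237778124009/13707305735 113506731093/5482922294 1037323625553/27414611470; 113506731093/5482922294 216340563317/2741461147 546555640831/5482922294; 1037323625553/27414611470 546555640831/5482922294 1886133102344/13707305735]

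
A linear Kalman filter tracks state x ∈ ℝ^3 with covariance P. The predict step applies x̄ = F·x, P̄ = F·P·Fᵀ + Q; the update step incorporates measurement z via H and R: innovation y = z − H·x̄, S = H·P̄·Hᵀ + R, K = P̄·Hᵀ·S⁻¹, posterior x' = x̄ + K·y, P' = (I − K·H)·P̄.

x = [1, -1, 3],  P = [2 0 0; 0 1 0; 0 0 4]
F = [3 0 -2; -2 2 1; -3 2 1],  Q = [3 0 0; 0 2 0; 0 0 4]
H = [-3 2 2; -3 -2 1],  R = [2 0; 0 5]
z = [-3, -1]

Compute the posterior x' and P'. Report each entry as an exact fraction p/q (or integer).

x' = [-37399/76739, -10755/76739, -163946/76739]
P' = [89638/76739 -20780/76739 149164/76739; -20780/76739 41222/76739 -57516/76739; 149164/76739 -57516/76739 295370/76739]

x̄ = F·x = [-3, -1, -2]
P̄ = F·P·Fᵀ + Q = [37 -20 -26; -20 18 20; -26 20 30]
y = z − H·x̄ = [-6, -10]
S = H·P̄·Hᵀ + R = [1239 515; 515 276]
K = P̄·Hᵀ·S⁻¹ = [-6073/76739 -15638/76739; 14876/76739 -15524/76739; 14108/76739 -7418/76739]
x' = x̄ + K·y = [-37399/76739, -10755/76739, -163946/76739]
P' = (I − K·H)·P̄ = [89638/76739 -20780/76739 149164/76739; -20780/76739 41222/76739 -57516/76739; 149164/76739 -57516/76739 295370/76739]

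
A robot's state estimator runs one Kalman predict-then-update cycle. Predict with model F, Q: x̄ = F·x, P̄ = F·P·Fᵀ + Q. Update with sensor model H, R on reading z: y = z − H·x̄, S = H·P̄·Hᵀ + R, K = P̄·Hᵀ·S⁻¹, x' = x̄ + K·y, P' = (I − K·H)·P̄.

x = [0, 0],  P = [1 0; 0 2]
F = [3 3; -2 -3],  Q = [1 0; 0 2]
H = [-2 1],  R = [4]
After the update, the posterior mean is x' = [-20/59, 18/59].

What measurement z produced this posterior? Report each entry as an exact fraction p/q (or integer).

z = [1]

x̄ = F·x = [0, 0]
P̄ = F·P·Fᵀ + Q = [28 -24; -24 24]
S = H·P̄·Hᵀ + R = [236]
K = P̄·Hᵀ·S⁻¹ = [-20/59; 18/59]
x' − x̄ = [-20/59, 18/59] = K·y
y = (KᵀK)⁻¹·Kᵀ·(x' − x̄) = [1]
z = y + H·x̄ = [1] + [0] = [1]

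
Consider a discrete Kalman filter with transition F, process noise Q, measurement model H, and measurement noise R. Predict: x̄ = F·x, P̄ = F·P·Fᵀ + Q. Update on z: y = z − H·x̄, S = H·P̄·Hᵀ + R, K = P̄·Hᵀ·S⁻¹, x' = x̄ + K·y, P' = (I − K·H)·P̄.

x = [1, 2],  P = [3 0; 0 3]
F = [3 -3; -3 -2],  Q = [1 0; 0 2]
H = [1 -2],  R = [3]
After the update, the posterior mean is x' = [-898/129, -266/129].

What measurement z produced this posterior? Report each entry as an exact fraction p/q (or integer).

x̄ = F·x = [-3, -7]
P̄ = F·P·Fᵀ + Q = [55 -9; -9 41]
S = H·P̄·Hᵀ + R = [258]
K = P̄·Hᵀ·S⁻¹ = [73/258; -91/258]
x' − x̄ = [-511/129, 637/129] = K·y
y = (KᵀK)⁻¹·Kᵀ·(x' − x̄) = [-14]
z = y + H·x̄ = [-14] + [11] = [-3]

z = [-3]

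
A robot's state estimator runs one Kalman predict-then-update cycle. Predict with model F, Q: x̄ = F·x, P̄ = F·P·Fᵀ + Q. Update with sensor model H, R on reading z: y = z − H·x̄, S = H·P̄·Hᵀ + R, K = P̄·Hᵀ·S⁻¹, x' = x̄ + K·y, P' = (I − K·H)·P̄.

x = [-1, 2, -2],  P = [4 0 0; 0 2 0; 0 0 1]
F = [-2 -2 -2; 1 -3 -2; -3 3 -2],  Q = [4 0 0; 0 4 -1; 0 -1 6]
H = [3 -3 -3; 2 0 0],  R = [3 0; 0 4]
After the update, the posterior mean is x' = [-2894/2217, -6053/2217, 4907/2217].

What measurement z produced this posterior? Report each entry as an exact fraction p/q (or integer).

z = [-2, -3]

x̄ = F·x = [2, -3, 13]
P̄ = F·P·Fᵀ + Q = [32 8 16; 8 30 -27; 16 -27 64]
S = H·P̄·Hᵀ + R = [219 48; 48 132]
K = P̄·Hᵀ·S⁻¹ = [8/2217 1072/2217; 101/2217 232/2217; -821/2217 836/2217]
x' − x̄ = [-7328/2217, 598/2217, -23914/2217] = K·y
y = (KᵀK)⁻¹·Kᵀ·(x' − x̄) = [22, -7]
z = y + H·x̄ = [22, -7] + [-24, 4] = [-2, -3]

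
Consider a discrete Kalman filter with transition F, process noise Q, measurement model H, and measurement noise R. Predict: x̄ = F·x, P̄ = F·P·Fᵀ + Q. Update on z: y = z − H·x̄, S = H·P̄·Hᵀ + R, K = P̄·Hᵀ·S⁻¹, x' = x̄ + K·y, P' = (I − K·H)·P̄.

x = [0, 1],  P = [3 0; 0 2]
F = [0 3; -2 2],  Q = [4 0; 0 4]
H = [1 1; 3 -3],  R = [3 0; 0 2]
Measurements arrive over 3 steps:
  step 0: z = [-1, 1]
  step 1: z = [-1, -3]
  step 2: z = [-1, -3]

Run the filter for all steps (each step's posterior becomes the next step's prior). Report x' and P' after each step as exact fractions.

step 0: x̄ = F·x = [3, 2]
step 0: P̄ = F·P·Fᵀ + Q = [22 12; 12 24]
step 0: y = z − H·x̄ = [-6, -2]
step 0: S = H·P̄·Hᵀ + R = [73 -6; -6 200]
step 0: K = P̄·Hᵀ·S⁻¹ = [1745/3641 1197/7282; 1746/3641 -603/3641]
step 0: x' = x̄ + K·y = [-744/3641, -1988/3641]
step 0: P' = (I − K·H)·P̄ = [2817/3641 2418/3641; 2418/3641 2820/3641]
step 1: x̄ = F·x = [-5964/3641, -2488/3641]
step 1: P̄ = F·P·Fᵀ + Q = [39944/3641 2412/3641; 2412/3641 17768/3641]
step 1: y = z − H·x̄ = [4811/3641, -45/331]
step 1: S = H·P̄·Hᵀ + R = [73459/3641 6048/331; 6048/331 43934/331]
step 1: K = P̄·Hᵀ·S⁻¹ = [162028/387941 748878/4267351; 160012/387941 -649086/4267351]
step 1: x' = x̄ + K·y = [-4736746/4267351, -502026/4267351]
step 1: P' = (I − K·H)·P̄ = [2923088/4267351 2423836/4267351; 2423836/4267351 2856560/4267351]
step 2: x̄ = F·x = [-1506078/4267351, 8469440/4267351]
step 2: P̄ = F·P·Fᵀ + Q = [42778444/4267351 2596344/4267351; 2596344/4267351 20797308/4267351]
step 2: y = z − H·x̄ = [-11230713/4267351, 17124501/4267351]
step 2: S = H·P̄·Hᵀ + R = [81570493/4267351 65943408/4267351; 65943408/4267351 533982278/4267351]
step 2: K = P̄·Hᵀ·S⁻¹ = [1907518132/4594028545 801533898/4594028545; 1885536996/4594028545 -702618786/4594028545]
step 2: x' = x̄ + K·y = [-3425048928/4594028545, 1335940766/4594028545]
step 2: P' = (I − K·H)·P̄ = [3128455164/4594028545 2594099232/4594028545; 2594099232/4594028545 3062511756/4594028545]

step 0: x' = [-744/3641, -1988/3641], P' = [2817/3641 2418/3641; 2418/3641 2820/3641]
step 1: x' = [-4736746/4267351, -502026/4267351], P' = [2923088/4267351 2423836/4267351; 2423836/4267351 2856560/4267351]
step 2: x' = [-3425048928/4594028545, 1335940766/4594028545], P' = [3128455164/4594028545 2594099232/4594028545; 2594099232/4594028545 3062511756/4594028545]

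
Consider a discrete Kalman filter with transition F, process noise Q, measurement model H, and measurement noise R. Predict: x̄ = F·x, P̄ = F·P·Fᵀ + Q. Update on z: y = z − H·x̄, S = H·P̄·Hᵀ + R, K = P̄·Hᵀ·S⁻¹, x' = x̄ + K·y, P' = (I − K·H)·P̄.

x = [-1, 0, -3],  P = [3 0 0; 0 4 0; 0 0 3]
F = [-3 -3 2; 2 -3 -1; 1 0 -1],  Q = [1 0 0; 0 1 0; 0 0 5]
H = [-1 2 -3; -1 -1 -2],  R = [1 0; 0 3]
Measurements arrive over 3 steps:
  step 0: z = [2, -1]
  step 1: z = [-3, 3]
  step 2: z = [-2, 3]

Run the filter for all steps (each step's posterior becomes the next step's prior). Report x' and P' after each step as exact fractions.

step 0: x' = [-84535/20786, 33097/20786, 18290/10393], P' = [1059833/20786 -141903/20786 -223175/10393; -141903/20786 31865/20786 33169/10393; -223175/10393 33169/10393 96659/10393]
step 1: x' = [-53698187/15131807, -25728676/15131807, 79240221/75659035], P' = [6039493933/196713491 -964036553/196713491 -2619188719/196713491; -964036553/196713491 546239879/393426982 958077355/393426982; -2619188719/196713491 958077355/393426982 11857287643/1967134910]
step 2: x' = [384937020736174/24203934739971, -477894985576817/121019673699855, -292106576603909/40339891233285], P' = [676330568249668/24203934739971 -108519440915293/24203934739971 -97864567173676/8067978246657; -108519440915293/24203934739971 160441279626077/121019673699855 91018232609579/40339891233285; -97864567173676/8067978246657 91018232609579/40339891233285 74212777884408/13446630411095]

step 0: x̄ = F·x = [-3, 1, 2]
step 0: P̄ = F·P·Fᵀ + Q = [76 12 -15; 12 52 9; -15 9 11]
step 0: y = z − H·x̄ = [3, 1]
step 0: S = H·P̄·Hᵀ + R = [138 -58; -58 175]
step 0: K = P̄·Hᵀ·S⁻¹ = [-4589/20786 -4205/10393; 6619/20786 -3773/10393; -464/10393 -1104/10393]
step 0: x' = x̄ + K·y = [-84535/20786, 33097/20786, 18290/10393]
step 0: P' = (I − K·H)·P̄ = [1059833/20786 -141903/20786 -223175/10393; -141903/20786 31865/20786 33169/10393; -223175/10393 33169/10393 96659/10393]
step 1: x̄ = F·x = [113737/10393, -304941/20786, -121115/20786]
step 1: P̄ = F·P·Fᵀ + Q = [6312615/10393 -5104011/10393 -2586581/10393; -5104011/10393 8626485/20786 4276757/20786; -2586581/10393 4276757/20786 2249781/20786]
step 1: y = z − H·x̄ = [411653/20786, -257339/20786]
step 1: S = H·P̄·Hᵀ + R = [25872017/20786 -11063599/20786; -11063599/20786 6311533/20786]
step 1: K = P̄·Hᵀ·S⁻¹ = [-110000882/196713491 54306686/196713491; 146320799/393426982 -178107161/393426982; 200797811/1967134910 -771024957/1967134910]
step 1: x' = x̄ + K·y = [-53698187/15131807, -25728676/15131807, 79240221/75659035]
step 1: P' = (I − K·H)·P̄ = [6039493933/196713491 -964036553/196713491 -2619188719/196713491; -964036553/196713491 546239879/393426982 958077355/393426982; -2619188719/196713491 958077355/393426982 11857287643/1967134910]
step 2: x̄ = F·x = [1349883387/75659035, -230291951/75659035, -347731156/75659035]
step 2: P̄ = F·P·Fᵀ + Q = [53909458419/151318070 -22620726306/75659035 -22505120947/151318070; -22620726306/75659035 264589615099/983567455 127257542394/983567455; -22505120947/151318070 127257542394/983567455 134471675903/1967134910]
step 2: y = z − H·x̄ = [615955751/75659035, 651106229/75659035]
step 2: S = H·P̄·Hᵀ + R = [786363591389/983567455 -339957253959/983567455; -339957253959/983567455 445306579983/1967134910]
step 2: K = P̄·Hᵀ·S⁻¹ = [-4196115172390/8067978246657 6458758569227/24203934739971; 14771890114136/40339891233285 -54651156902362/121019673699855; 1148100042622/13446630411095 -15657354682549/40339891233285]
step 2: x' = x̄ + K·y = [384937020736174/24203934739971, -477894985576817/121019673699855, -292106576603909/40339891233285]
step 2: P' = (I − K·H)·P̄ = [676330568249668/24203934739971 -108519440915293/24203934739971 -97864567173676/8067978246657; -108519440915293/24203934739971 160441279626077/121019673699855 91018232609579/40339891233285; -97864567173676/8067978246657 91018232609579/40339891233285 74212777884408/13446630411095]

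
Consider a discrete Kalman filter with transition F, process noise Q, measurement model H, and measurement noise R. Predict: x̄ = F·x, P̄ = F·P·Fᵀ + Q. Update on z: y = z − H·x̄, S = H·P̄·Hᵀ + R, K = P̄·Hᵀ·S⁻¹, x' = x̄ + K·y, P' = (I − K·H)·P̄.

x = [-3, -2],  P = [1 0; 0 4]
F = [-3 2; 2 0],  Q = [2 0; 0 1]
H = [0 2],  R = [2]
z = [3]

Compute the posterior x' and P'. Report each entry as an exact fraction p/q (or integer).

x̄ = F·x = [5, -6]
P̄ = F·P·Fᵀ + Q = [27 -6; -6 5]
y = z − H·x̄ = [15]
S = H·P̄·Hᵀ + R = [22]
K = P̄·Hᵀ·S⁻¹ = [-6/11; 5/11]
x' = x̄ + K·y = [-35/11, 9/11]
P' = (I − K·H)·P̄ = [225/11 -6/11; -6/11 5/11]

x' = [-35/11, 9/11]
P' = [225/11 -6/11; -6/11 5/11]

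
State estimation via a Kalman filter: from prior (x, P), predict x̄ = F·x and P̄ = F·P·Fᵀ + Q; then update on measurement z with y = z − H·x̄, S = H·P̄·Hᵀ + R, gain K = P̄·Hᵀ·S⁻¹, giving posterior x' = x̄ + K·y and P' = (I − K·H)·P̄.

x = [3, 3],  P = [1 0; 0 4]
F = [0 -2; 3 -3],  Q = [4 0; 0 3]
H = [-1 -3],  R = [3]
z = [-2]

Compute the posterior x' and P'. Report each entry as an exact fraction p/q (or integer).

x' = [-2858/599, 1344/599]
P' = [3516/599 -1080/599; -1080/599 528/599]

x̄ = F·x = [-6, 0]
P̄ = F·P·Fᵀ + Q = [20 24; 24 48]
y = z − H·x̄ = [-8]
S = H·P̄·Hᵀ + R = [599]
K = P̄·Hᵀ·S⁻¹ = [-92/599; -168/599]
x' = x̄ + K·y = [-2858/599, 1344/599]
P' = (I − K·H)·P̄ = [3516/599 -1080/599; -1080/599 528/599]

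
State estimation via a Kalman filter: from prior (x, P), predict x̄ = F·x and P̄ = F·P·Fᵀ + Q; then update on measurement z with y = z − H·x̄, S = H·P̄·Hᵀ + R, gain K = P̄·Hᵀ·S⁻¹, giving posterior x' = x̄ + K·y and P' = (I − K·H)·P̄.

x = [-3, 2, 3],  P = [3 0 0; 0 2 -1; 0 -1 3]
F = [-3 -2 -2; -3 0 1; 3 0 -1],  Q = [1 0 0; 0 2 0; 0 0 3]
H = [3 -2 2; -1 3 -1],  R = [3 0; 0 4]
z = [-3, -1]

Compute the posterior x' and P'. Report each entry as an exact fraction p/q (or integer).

x' = [-1397/701, -478/701, 464/701]
P' = [138872/49771 28957/49771 -144689/49771; 28957/49771 33748/49771 -845/49771; -144689/49771 -845/49771 209554/49771]

x̄ = F·x = [-1, 12, -12]
P̄ = F·P·Fᵀ + Q = [40 23 -23; 23 32 -30; -23 -30 33]
y = z − H·x̄ = [48, -50]
S = H·P̄·Hᵀ + R = [311 -250; -250 361]
K = P̄·Hᵀ·S⁻¹ = [23108/49771 23172/49771; 5895/49771 18283/49771; -4423/49771 -16850/49771]
x' = x̄ + K·y = [-1397/701, -478/701, 464/701]
P' = (I − K·H)·P̄ = [138872/49771 28957/49771 -144689/49771; 28957/49771 33748/49771 -845/49771; -144689/49771 -845/49771 209554/49771]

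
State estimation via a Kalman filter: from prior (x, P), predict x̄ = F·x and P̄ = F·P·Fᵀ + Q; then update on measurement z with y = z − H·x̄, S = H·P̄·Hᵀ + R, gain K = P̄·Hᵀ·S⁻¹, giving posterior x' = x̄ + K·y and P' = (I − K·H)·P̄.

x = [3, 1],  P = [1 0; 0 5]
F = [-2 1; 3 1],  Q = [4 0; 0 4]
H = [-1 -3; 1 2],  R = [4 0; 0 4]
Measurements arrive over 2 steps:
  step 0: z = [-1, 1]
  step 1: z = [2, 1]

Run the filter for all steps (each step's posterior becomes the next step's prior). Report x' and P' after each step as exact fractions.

step 0: x' = [-6423/1249, 3112/1249], P' = [12324/1249 -4676/1249; -4676/1249 2152/1249]
step 1: x' = [455609/93022, -105803/46511], P' = [615032/46511 -248442/46511; -248442/46511 114232/46511]

step 0: x̄ = F·x = [-5, 10]
step 0: P̄ = F·P·Fᵀ + Q = [13 -1; -1 18]
step 0: y = z − H·x̄ = [24, -14]
step 0: S = H·P̄·Hᵀ + R = [173 -116; -116 85]
step 0: K = P̄·Hᵀ·S⁻¹ = [426/1249 743/1249; -445/1249 -93/1249]
step 0: x' = x̄ + K·y = [-6423/1249, 3112/1249]
step 0: P' = (I − K·H)·P̄ = [12324/1249 -4676/1249; -4676/1249 2152/1249]
step 1: x̄ = F·x = [15958/1249, -16157/1249]
step 1: P̄ = F·P·Fᵀ + Q = [75148/1249 -76468/1249; -76468/1249 90008/1249]
step 1: y = z − H·x̄ = [-30015/1249, 17605/1249]
step 1: S = H·P̄·Hᵀ + R = [431408/1249 -232856/1249; -232856/1249 134304/1249]
step 1: K = P̄·Hᵀ·S⁻¹ = [65147/93022 29537/46511; -47127/93022 -9989/93022]
step 1: x' = x̄ + K·y = [455609/93022, -105803/46511]
step 1: P' = (I − K·H)·P̄ = [615032/46511 -248442/46511; -248442/46511 114232/46511]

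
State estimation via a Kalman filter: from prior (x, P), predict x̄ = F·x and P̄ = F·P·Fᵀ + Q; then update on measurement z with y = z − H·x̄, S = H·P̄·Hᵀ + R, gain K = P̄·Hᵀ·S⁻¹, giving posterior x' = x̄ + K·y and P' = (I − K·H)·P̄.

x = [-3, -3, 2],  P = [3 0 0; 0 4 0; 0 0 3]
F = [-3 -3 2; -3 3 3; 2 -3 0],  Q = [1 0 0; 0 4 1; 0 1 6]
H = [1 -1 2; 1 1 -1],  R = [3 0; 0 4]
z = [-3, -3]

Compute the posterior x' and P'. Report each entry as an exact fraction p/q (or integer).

x̄ = F·x = [22, 6, 3]
P̄ = F·P·Fᵀ + Q = [76 9 18; 9 94 -53; 18 -53 54]
y = z − H·x̄ = [-25, -28]
S = H·P̄·Hᵀ + R = [655 -267; -267 316]
K = P̄·Hᵀ·S⁻¹ = [50437/135691 71386/135691; -18704/135691 51183/135691; 32801/135691 -10502/135691]
x' = x̄ + K·y = [-274531/135691, -151378/135691, -118896/135691]
P' = (I − K·H)·P̄ = [334643/135691 -281530/135691 -232431/135691; -281530/135691 1197942/135691 711680/135691; -232431/135691 711680/135691 521257/135691]

x' = [-274531/135691, -151378/135691, -118896/135691]
P' = [334643/135691 -281530/135691 -232431/135691; -281530/135691 1197942/135691 711680/135691; -232431/135691 711680/135691 521257/135691]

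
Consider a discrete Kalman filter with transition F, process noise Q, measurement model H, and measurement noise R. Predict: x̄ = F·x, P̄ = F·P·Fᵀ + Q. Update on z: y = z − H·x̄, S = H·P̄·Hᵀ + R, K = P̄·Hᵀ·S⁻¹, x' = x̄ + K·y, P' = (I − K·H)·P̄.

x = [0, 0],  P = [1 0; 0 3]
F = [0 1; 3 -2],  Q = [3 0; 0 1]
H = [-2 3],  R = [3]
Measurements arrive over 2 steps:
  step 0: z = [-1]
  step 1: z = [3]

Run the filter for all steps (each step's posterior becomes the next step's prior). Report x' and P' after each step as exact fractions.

step 0: x̄ = F·x = [0, 0]
step 0: P̄ = F·P·Fᵀ + Q = [6 -6; -6 22]
step 0: y = z − H·x̄ = [-1]
step 0: S = H·P̄·Hᵀ + R = [297]
step 0: K = P̄·Hᵀ·S⁻¹ = [-10/99; 26/99]
step 0: x' = x̄ + K·y = [10/99, -26/99]
step 0: P' = (I − K·H)·P̄ = [98/33 62/33; 62/33 50/33]
step 1: x̄ = F·x = [-26/99, 82/99]
step 1: P̄ = F·P·Fᵀ + Q = [149/33 86/33; 86/33 371/33]
step 1: y = z − H·x̄ = [-1/99]
step 1: S = H·P̄·Hᵀ + R = [3002/33]
step 1: K = P̄·Hᵀ·S⁻¹ = [-20/1501; 941/3002]
step 1: x' = x̄ + K·y = [-394/1501, 2477/3002]
step 1: P' = (I − K·H)·P̄ = [6753/1501 4482/1501; 4482/1501 6917/3002]

step 0: x' = [10/99, -26/99], P' = [98/33 62/33; 62/33 50/33]
step 1: x' = [-394/1501, 2477/3002], P' = [6753/1501 4482/1501; 4482/1501 6917/3002]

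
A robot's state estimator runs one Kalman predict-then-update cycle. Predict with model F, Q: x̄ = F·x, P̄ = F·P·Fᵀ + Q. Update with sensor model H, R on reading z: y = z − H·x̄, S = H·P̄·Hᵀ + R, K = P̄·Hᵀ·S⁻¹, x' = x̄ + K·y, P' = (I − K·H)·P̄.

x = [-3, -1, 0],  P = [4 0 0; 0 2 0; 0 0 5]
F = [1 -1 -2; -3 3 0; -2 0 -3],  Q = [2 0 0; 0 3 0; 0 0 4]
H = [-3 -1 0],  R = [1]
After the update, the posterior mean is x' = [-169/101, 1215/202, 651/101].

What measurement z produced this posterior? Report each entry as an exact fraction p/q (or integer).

z = [-1]

x̄ = F·x = [-2, 6, 6]
P̄ = F·P·Fᵀ + Q = [28 -18 22; -18 57 24; 22 24 65]
S = H·P̄·Hᵀ + R = [202]
K = P̄·Hᵀ·S⁻¹ = [-33/101; -3/202; -45/101]
x' − x̄ = [33/101, 3/202, 45/101] = K·y
y = (KᵀK)⁻¹·Kᵀ·(x' − x̄) = [-1]
z = y + H·x̄ = [-1] + [0] = [-1]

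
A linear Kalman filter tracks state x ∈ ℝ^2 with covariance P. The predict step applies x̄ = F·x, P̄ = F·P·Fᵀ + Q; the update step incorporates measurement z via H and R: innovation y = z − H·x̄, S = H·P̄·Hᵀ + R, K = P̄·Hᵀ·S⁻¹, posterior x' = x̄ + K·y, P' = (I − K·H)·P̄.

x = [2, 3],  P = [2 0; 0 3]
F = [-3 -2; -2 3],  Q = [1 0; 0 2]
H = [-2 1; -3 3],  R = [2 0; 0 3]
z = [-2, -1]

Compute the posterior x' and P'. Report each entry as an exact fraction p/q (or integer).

x' = [3507/4000, 447/1000]
P' = [7839/4000 2219/1000; 2219/1000 699/250]

x̄ = F·x = [-12, 5]
P̄ = F·P·Fᵀ + Q = [31 -6; -6 37]
y = z − H·x̄ = [-31, -52]
S = H·P̄·Hᵀ + R = [187 351; 351 723]
K = P̄·Hᵀ·S⁻¹ = [-3401/4000 1037/4000; -821/1000 577/1000]
x' = x̄ + K·y = [3507/4000, 447/1000]
P' = (I − K·H)·P̄ = [7839/4000 2219/1000; 2219/1000 699/250]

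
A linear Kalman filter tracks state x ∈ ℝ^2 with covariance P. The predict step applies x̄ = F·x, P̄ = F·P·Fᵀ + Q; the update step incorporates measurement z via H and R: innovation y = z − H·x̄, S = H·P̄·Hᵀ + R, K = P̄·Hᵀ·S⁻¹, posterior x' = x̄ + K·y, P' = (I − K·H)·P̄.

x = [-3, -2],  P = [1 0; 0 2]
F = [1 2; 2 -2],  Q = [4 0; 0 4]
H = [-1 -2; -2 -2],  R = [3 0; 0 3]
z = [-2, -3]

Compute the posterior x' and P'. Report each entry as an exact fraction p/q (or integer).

x̄ = F·x = [-7, -2]
P̄ = F·P·Fᵀ + Q = [13 -6; -6 16]
y = z − H·x̄ = [-13, -21]
S = H·P̄·Hᵀ + R = [56 54; 54 71]
K = P̄·Hᵀ·S⁻¹ = [137/212 -73/106; -383/530 71/265]
x' = x̄ + K·y = [-199/212, 937/530]
P' = (I − K·H)·P̄ = [849/212 -315/106; -315/106 681/265]

x' = [-199/212, 937/530]
P' = [849/212 -315/106; -315/106 681/265]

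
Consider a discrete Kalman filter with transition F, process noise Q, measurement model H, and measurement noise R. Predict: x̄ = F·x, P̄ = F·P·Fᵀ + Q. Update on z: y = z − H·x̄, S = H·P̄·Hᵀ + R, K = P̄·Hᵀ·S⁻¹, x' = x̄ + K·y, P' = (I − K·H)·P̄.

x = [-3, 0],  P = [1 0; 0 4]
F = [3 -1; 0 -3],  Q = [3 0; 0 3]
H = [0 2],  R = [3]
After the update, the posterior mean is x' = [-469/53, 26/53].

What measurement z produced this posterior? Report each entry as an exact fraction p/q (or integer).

x̄ = F·x = [-9, 0]
P̄ = F·P·Fᵀ + Q = [16 12; 12 39]
S = H·P̄·Hᵀ + R = [159]
K = P̄·Hᵀ·S⁻¹ = [8/53; 26/53]
x' − x̄ = [8/53, 26/53] = K·y
y = (KᵀK)⁻¹·Kᵀ·(x' − x̄) = [1]
z = y + H·x̄ = [1] + [0] = [1]

z = [1]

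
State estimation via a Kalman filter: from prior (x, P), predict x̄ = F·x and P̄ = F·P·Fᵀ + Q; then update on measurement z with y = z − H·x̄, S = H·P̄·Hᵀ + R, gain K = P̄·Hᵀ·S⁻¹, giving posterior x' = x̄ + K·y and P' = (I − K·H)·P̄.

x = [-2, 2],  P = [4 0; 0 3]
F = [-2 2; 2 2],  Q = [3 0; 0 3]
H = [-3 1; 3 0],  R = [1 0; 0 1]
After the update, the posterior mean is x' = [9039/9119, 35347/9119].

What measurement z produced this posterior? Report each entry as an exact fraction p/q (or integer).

z = [1, 3]

x̄ = F·x = [8, 0]
P̄ = F·P·Fᵀ + Q = [31 -4; -4 31]
S = H·P̄·Hᵀ + R = [335 -291; -291 280]
K = P̄·Hᵀ·S⁻¹ = [-97/9119 2928/9119; 8548/9119 8493/9119]
x' − x̄ = [-63913/9119, 35347/9119] = K·y
y = (KᵀK)⁻¹·Kᵀ·(x' − x̄) = [25, -21]
z = y + H·x̄ = [25, -21] + [-24, 24] = [1, 3]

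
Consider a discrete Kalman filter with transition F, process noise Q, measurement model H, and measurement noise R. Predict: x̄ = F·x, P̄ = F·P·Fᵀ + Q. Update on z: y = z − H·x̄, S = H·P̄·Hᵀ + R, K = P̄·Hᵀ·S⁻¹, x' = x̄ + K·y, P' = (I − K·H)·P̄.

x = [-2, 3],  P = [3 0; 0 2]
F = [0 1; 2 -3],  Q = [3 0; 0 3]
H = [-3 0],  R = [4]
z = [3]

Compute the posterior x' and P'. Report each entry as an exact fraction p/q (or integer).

x' = [-33/49, -421/49]
P' = [20/49 -24/49; -24/49 1293/49]

x̄ = F·x = [3, -13]
P̄ = F·P·Fᵀ + Q = [5 -6; -6 33]
y = z − H·x̄ = [12]
S = H·P̄·Hᵀ + R = [49]
K = P̄·Hᵀ·S⁻¹ = [-15/49; 18/49]
x' = x̄ + K·y = [-33/49, -421/49]
P' = (I − K·H)·P̄ = [20/49 -24/49; -24/49 1293/49]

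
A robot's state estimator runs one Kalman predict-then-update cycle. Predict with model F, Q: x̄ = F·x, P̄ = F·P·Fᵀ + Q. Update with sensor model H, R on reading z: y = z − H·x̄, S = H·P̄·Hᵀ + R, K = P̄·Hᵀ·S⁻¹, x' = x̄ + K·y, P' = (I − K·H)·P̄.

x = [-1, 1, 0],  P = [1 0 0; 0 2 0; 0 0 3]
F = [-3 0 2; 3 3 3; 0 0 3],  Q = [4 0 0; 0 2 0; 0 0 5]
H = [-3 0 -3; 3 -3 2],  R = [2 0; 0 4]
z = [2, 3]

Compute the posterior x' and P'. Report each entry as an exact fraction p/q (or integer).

x' = [149043/121360, -125439/121360, -228989/121360]
P' = [404707/121360 131169/121360 -394541/121360; 131169/121360 107723/121360 -109967/121360; -394541/121360 -109967/121360 1233769/364080]

x̄ = F·x = [3, 0, 0]
P̄ = F·P·Fᵀ + Q = [25 9 18; 9 56 27; 18 27 32]
y = z − H·x̄ = [11, -6]
S = H·P̄·Hᵀ + R = [839 -363; -363 591]
K = P̄·Hᵀ·S⁻¹ = [-15249/121360 7883/121360; -31803/121360 -37399/121360; -25073/121360 -23407/364080]
x' = x̄ + K·y = [149043/121360, -125439/121360, -228989/121360]
P' = (I − K·H)·P̄ = [404707/121360 131169/121360 -394541/121360; 131169/121360 107723/121360 -109967/121360; -394541/121360 -109967/121360 1233769/364080]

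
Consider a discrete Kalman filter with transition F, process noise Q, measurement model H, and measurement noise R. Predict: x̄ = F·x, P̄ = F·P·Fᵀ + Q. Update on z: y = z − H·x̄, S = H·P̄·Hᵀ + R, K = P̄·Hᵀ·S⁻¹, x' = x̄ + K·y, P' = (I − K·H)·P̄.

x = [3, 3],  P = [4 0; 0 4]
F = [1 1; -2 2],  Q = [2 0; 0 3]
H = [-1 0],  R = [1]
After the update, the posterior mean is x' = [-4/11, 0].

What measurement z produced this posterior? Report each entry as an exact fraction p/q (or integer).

x̄ = F·x = [6, 0]
P̄ = F·P·Fᵀ + Q = [10 0; 0 35]
S = H·P̄·Hᵀ + R = [11]
K = P̄·Hᵀ·S⁻¹ = [-10/11; 0]
x' − x̄ = [-70/11, 0] = K·y
y = (KᵀK)⁻¹·Kᵀ·(x' − x̄) = [7]
z = y + H·x̄ = [7] + [-6] = [1]

z = [1]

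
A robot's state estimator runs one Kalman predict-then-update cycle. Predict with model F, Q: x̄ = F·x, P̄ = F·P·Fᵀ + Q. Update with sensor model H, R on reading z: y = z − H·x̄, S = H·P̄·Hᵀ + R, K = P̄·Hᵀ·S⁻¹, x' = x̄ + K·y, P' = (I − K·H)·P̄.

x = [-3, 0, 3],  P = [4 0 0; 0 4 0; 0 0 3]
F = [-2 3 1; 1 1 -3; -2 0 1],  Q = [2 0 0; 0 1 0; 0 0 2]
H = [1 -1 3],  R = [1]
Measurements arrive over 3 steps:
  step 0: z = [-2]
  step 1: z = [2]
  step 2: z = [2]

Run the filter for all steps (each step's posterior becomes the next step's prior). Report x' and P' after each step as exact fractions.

step 0: x' = [-1369/509, -1508/509, -369/509], P' = [14852/509 8403/509 -2110/509; 8403/509 9860/509 455/509; -2110/509 455/509 888/509]
step 1: x' = [-3436261/636627, -246334/212209, 441485/212209], P' = [58353596/636627 6062093/212209 -4455689/212209; 6062093/212209 4617075/424418 -1265808/212209; -4455689/212209 -1265808/212209 1079540/212209]
step 2: x' = [529593919/325014357, -1053909026/975043071, -228787865/975043071], P' = [5504546240/325014357 1631131822/325014357 -2553676681/650028714; 1631131822/325014357 3378094873/975043071 -1139707111/1950086142; -2553676681/650028714 -1139707111/1950086142 2318658467/1950086142]

step 0: x̄ = F·x = [9, -12, 9]
step 0: P̄ = F·P·Fᵀ + Q = [57 -5 19; -5 36 -17; 19 -17 21]
step 0: y = z − H·x̄ = [-50]
step 0: S = H·P̄·Hᵀ + R = [509]
step 0: K = P̄·Hᵀ·S⁻¹ = [119/509; -92/509; 99/509]
step 0: x' = x̄ + K·y = [-1369/509, -1508/509, -369/509]
step 0: P' = (I − K·H)·P̄ = [14852/509 8403/509 -2110/509; 8403/509 9860/509 455/509; -2110/509 455/509 888/509]
step 1: x̄ = F·x = [-2155/509, -1770/509, 2369/509]
step 1: P̄ = F·P·Fᵀ + Q = [60388/509 -12795/509 19683/509; -12795/509 59949/509 -63489/509; 19683/509 -63489/509 69754/509]
step 1: y = z − H·x̄ = [-5704/509]
step 1: S = H·P̄·Hᵀ + R = [1273254/509]
step 1: K = P̄·Hᵀ·S⁻¹ = [66116/636627; -87737/424418; 48739/212209]
step 1: x' = x̄ + K·y = [-3436261/636627, -246334/212209, 441485/212209]
step 1: P' = (I − K·H)·P̄ = [58353596/636627 6062093/212209 -4455689/212209; 6062093/212209 4617075/424418 -1265808/212209; -4455689/212209 -1265808/212209 1079540/212209]
step 2: x̄ = F·x = [5979971/636627, -8148628/636627, 8196977/636627]
step 2: P̄ = F·P·Fᵀ + Q = [225410293/1273254 -301300025/1273254 169611326/636627; -301300025/1273254 468845839/1273254 -260162503/636627; 169611326/636627 -260162503/636627 291394526/636627]
step 2: y = z − H·x̄ = [-12482092/212209]
step 2: S = H·P̄·Hᵀ + R = [1950086142/212209]
step 2: K = P̄·Hᵀ·S⁻¹ = [85798793/650028714; -388520147/1950086142; 434652469/1950086142]
step 2: x' = x̄ + K·y = [529593919/325014357, -1053909026/975043071, -228787865/975043071]
step 2: P' = (I − K·H)·P̄ = [5504546240/325014357 1631131822/325014357 -2553676681/650028714; 1631131822/325014357 3378094873/975043071 -1139707111/1950086142; -2553676681/650028714 -1139707111/1950086142 2318658467/1950086142]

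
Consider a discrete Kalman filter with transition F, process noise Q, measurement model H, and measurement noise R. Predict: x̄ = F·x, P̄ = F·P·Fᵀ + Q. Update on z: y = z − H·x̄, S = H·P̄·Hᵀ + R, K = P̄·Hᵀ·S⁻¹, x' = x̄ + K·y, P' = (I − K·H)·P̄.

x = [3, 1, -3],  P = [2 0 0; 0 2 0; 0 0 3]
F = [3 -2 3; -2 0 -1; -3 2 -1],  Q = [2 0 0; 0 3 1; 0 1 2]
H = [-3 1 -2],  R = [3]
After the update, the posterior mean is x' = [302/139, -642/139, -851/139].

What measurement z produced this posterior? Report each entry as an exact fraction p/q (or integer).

z = [1]

x̄ = F·x = [-2, -3, -4]
P̄ = F·P·Fᵀ + Q = [55 -21 -35; -21 14 16; -35 16 31]
S = H·P̄·Hᵀ + R = [278]
K = P̄·Hᵀ·S⁻¹ = [-58/139; 45/278; 59/278]
x' − x̄ = [580/139, -225/139, -295/139] = K·y
y = (KᵀK)⁻¹·Kᵀ·(x' − x̄) = [-10]
z = y + H·x̄ = [-10] + [11] = [1]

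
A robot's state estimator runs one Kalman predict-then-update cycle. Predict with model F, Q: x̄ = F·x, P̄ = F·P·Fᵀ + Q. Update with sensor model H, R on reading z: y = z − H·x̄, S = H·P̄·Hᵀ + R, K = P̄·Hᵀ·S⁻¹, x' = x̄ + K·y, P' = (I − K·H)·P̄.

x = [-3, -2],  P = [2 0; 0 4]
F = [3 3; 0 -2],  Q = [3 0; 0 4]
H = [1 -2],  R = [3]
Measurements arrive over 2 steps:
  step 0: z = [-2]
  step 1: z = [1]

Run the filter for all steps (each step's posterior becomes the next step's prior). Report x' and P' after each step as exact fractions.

step 0: x' = [-1335/236, -100/59], P' = [2427/236 264/59; 264/59 156/59]
step 1: x' = [-239880/101963, -160360/101963], P' = [1169925/101963 483960/101963; 483960/101963 267420/101963]

step 0: x̄ = F·x = [-15, 4]
step 0: P̄ = F·P·Fᵀ + Q = [57 -24; -24 20]
step 0: y = z − H·x̄ = [21]
step 0: S = H·P̄·Hᵀ + R = [236]
step 0: K = P̄·Hᵀ·S⁻¹ = [105/236; -16/59]
step 0: x' = x̄ + K·y = [-1335/236, -100/59]
step 0: P' = (I − K·H)·P̄ = [2427/236 264/59; 264/59 156/59]
step 1: x̄ = F·x = [-5205/236, 200/59]
step 1: P̄ = F·P·Fᵀ + Q = [47175/236 -2520/59; -2520/59 860/59]
step 1: y = z − H·x̄ = [7041/236]
step 1: S = H·P̄·Hᵀ + R = [101963/236]
step 1: K = P̄·Hᵀ·S⁻¹ = [67335/101963; -16960/101963]
step 1: x' = x̄ + K·y = [-239880/101963, -160360/101963]
step 1: P' = (I − K·H)·P̄ = [1169925/101963 483960/101963; 483960/101963 267420/101963]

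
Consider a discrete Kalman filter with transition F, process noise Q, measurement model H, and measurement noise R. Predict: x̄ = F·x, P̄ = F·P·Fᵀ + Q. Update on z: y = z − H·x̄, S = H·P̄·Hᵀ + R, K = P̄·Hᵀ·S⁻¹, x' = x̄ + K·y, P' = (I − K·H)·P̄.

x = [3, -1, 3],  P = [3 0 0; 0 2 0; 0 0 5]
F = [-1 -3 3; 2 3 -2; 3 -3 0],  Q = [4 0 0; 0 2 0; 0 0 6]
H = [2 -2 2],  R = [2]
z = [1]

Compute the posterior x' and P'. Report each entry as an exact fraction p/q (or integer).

x̄ = F·x = [9, -3, 12]
P̄ = F·P·Fᵀ + Q = [70 -54 9; -54 52 0; 9 0 51]
y = z − H·x̄ = [-47]
S = H·P̄·Hᵀ + R = [1198]
K = P̄·Hᵀ·S⁻¹ = [133/599; -106/599; 60/599]
x' = x̄ + K·y = [-860/599, 3185/599, 4368/599]
P' = (I − K·H)·P̄ = [6552/599 -4150/599 -10569/599; -4150/599 8676/599 12720/599; -10569/599 12720/599 23349/599]

x' = [-860/599, 3185/599, 4368/599]
P' = [6552/599 -4150/599 -10569/599; -4150/599 8676/599 12720/599; -10569/599 12720/599 23349/599]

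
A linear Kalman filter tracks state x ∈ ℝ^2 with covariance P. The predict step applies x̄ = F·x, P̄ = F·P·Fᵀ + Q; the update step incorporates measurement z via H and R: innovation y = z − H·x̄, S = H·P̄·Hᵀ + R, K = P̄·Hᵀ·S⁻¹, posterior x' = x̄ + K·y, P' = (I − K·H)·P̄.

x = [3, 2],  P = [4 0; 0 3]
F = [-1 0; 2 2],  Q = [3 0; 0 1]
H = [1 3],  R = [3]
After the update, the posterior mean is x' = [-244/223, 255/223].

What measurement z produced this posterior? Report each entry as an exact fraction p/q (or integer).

x̄ = F·x = [-3, 10]
P̄ = F·P·Fᵀ + Q = [7 -8; -8 29]
S = H·P̄·Hᵀ + R = [223]
K = P̄·Hᵀ·S⁻¹ = [-17/223; 79/223]
x' − x̄ = [425/223, -1975/223] = K·y
y = (KᵀK)⁻¹·Kᵀ·(x' − x̄) = [-25]
z = y + H·x̄ = [-25] + [27] = [2]

z = [2]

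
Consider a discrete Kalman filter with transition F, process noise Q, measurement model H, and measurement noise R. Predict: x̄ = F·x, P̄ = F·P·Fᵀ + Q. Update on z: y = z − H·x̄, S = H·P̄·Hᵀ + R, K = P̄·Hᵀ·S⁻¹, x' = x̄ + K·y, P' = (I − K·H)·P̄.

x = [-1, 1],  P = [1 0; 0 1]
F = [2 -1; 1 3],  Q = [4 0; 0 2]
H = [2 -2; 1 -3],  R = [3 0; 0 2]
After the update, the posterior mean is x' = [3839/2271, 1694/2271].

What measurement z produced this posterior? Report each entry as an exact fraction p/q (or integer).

z = [3, -1]

x̄ = F·x = [-3, 2]
P̄ = F·P·Fᵀ + Q = [9 -1; -1 12]
S = H·P̄·Hᵀ + R = [95 98; 98 125]
K = P̄·Hᵀ·S⁻¹ = [1324/2271 -820/2271; 376/2271 -967/2271]
x' − x̄ = [10652/2271, -2848/2271] = K·y
y = (KᵀK)⁻¹·Kᵀ·(x' − x̄) = [13, 8]
z = y + H·x̄ = [13, 8] + [-10, -9] = [3, -1]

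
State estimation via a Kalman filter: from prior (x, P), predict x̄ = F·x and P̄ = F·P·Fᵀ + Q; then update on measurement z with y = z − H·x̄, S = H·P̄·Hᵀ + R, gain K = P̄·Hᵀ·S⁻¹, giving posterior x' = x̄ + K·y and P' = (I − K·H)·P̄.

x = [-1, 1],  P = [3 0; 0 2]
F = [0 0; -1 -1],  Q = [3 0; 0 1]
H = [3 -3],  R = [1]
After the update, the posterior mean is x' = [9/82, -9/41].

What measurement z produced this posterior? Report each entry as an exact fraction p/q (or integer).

z = [1]

x̄ = F·x = [0, 0]
P̄ = F·P·Fᵀ + Q = [3 0; 0 6]
S = H·P̄·Hᵀ + R = [82]
K = P̄·Hᵀ·S⁻¹ = [9/82; -9/41]
x' − x̄ = [9/82, -9/41] = K·y
y = (KᵀK)⁻¹·Kᵀ·(x' − x̄) = [1]
z = y + H·x̄ = [1] + [0] = [1]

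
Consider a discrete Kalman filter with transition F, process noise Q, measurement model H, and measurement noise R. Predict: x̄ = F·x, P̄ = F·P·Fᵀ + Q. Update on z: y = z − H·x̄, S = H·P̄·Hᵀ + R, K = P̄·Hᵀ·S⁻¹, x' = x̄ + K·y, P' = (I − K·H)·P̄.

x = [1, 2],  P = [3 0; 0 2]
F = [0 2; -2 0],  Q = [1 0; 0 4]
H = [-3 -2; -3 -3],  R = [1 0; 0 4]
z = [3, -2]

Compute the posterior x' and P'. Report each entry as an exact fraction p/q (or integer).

x̄ = F·x = [4, -2]
P̄ = F·P·Fᵀ + Q = [9 0; 0 16]
y = z − H·x̄ = [11, 4]
S = H·P̄·Hᵀ + R = [146 177; 177 229]
K = P̄·Hᵀ·S⁻¹ = [-1404/2105 837/2105; 1168/2105 -1344/2105]
x' = x̄ + K·y = [-3676/2105, 3262/2105]
P' = (I − K·H)·P̄ = [3636/2105 -4752/2105; -4752/2105 6544/2105]

x' = [-3676/2105, 3262/2105]
P' = [3636/2105 -4752/2105; -4752/2105 6544/2105]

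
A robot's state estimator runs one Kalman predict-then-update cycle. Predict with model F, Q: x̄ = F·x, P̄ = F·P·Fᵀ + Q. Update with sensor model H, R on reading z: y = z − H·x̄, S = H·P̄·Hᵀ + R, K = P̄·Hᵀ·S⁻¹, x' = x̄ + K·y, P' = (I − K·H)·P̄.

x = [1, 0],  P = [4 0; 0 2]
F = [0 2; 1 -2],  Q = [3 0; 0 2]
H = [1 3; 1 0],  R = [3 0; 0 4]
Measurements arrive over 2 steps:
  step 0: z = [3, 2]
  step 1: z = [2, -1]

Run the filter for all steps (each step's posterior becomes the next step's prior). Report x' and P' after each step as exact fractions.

step 0: x̄ = F·x = [0, 1]
step 0: P̄ = F·P·Fᵀ + Q = [11 -8; -8 14]
step 0: y = z − H·x̄ = [0, 2]
step 0: S = H·P̄·Hᵀ + R = [92 -13; -13 15]
step 0: K = P̄·Hᵀ·S⁻¹ = [-52/1211 843/1211; 58/173 -42/173]
step 0: x' = x̄ + K·y = [1686/1211, 89/173]
step 0: P' = (I − K·H)·P̄ = [3372/1211 -168/173; -168/173 114/173]
step 1: x̄ = F·x = [178/173, 440/1211]
step 1: P̄ = F·P·Fᵀ + Q = [975/173 -792/173; -792/173 13690/1211]
step 1: y = z − H·x̄ = [-144/1211, -351/173]
step 1: S = H·P̄·Hᵀ + R = [100404/1211 -1401/173; -1401/173 1667/173]
step 1: K = P̄·Hᵀ·S⁻¹ = [-13076/296019 54049/98673; 99142/296019 -19106/98673]
step 1: x' = x̄ + K·y = [-2539/32891, 23562/32891]
step 1: P' = (I − K·H)·P̄ = [216196/98673 -76424/98673; -76424/98673 58522/98673]

step 0: x' = [1686/1211, 89/173], P' = [3372/1211 -168/173; -168/173 114/173]
step 1: x' = [-2539/32891, 23562/32891], P' = [216196/98673 -76424/98673; -76424/98673 58522/98673]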